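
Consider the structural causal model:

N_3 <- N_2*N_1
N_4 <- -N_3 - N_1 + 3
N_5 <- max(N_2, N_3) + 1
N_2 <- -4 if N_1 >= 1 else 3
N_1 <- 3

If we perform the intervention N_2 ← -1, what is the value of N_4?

Under do(N_2=-1), the mechanism N_2 <- -4 if N_1 >= 1 else 3 is discarded; N_2 is fixed at -1.
N_3 = N_2*N_1  [with N_2=-1, N_1=3]  = -3
N_4 = -N_3 - N_1 + 3  [with N_3=-3, N_1=3]  = 3

3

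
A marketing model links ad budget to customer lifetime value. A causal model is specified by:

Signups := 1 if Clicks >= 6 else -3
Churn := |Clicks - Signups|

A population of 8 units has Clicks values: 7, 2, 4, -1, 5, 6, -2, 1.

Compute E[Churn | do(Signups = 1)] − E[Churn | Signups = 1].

-2.5

The intervention sets Signups=1 in all 8 units regardless of Clicks. Recomputing Churn per unit gives 6, 1, 3, 2, 4, 5, 3, 0; average 3.
E[Churn|Signups=1] averages over only the 2 units with Signups=1 (Clicks = 7, 6): Churn = 6, 5, mean 5.5.
Difference = 3 − 5.5 = -2.5.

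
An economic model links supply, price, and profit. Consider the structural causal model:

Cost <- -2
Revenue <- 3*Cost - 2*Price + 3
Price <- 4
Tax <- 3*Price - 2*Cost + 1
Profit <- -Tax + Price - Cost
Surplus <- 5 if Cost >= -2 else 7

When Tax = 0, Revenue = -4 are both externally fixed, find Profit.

The joint intervention fixes Tax = 0, Revenue = -4, removing each variable's own equation.
Profit = -Tax + Price - Cost  [with Tax=0, Price=4, Cost=-2]  = 6

6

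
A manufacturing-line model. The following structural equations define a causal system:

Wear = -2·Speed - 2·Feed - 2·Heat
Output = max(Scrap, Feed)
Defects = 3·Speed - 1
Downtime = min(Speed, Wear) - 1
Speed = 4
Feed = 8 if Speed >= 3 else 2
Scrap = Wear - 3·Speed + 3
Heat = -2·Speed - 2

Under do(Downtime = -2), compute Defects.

do(Downtime=-2) replaces the equation Downtime = min(Speed, Wear) - 1 with the constant Downtime = -2.
Defects is not downstream of the intervention, so its value is determined by the original equations.
Defects = 3·Speed - 1  [with Speed=4]  = 11

11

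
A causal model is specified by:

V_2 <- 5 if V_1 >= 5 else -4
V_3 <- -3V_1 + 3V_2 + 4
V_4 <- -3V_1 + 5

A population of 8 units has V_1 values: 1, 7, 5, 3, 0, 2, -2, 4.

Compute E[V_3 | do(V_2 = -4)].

-15.5

do(V_2=-4) breaks V_2's dependence on V_1. With V_2=-4 fixed, V_3 across the units is -11, -29, -23, -17, -8, -14, -2, -20, mean -15.5.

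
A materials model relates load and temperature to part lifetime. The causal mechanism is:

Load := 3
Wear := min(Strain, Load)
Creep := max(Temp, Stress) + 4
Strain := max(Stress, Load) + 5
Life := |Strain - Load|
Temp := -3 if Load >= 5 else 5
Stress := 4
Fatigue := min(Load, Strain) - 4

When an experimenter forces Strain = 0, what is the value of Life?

3

The intervention breaks the incoming arrows to Strain: Strain := max(Stress, Load) + 5 no longer applies, and Strain = 0.
Life = |Strain - Load|  [with Strain=0, Load=3]  = 3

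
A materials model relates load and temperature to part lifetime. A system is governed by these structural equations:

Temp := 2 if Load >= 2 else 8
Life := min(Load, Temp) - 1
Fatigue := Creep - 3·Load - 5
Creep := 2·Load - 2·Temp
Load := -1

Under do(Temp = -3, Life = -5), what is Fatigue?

2

The joint intervention fixes Temp = -3, Life = -5, removing each variable's own equation.
Creep = 2·Load - 2·Temp  [with Load=-1, Temp=-3]  = 4
Fatigue = Creep - 3·Load - 5  [with Creep=4, Load=-1]  = 2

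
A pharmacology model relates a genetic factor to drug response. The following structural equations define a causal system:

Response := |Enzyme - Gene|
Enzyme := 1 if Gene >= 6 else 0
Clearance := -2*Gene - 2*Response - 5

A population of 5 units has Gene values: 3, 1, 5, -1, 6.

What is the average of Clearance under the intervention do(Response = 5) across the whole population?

-20.6

Under do(Response=5), Response's equation is replaced by Response=5 for every unit. Per-unit Clearance: -21, -17, -25, -13, -27. Mean = -20.6.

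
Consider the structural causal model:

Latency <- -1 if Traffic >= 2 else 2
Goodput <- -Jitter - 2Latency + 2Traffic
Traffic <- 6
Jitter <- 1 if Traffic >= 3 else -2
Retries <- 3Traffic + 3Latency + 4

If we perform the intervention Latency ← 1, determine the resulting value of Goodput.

9

do(Latency=1) replaces the equation Latency <- -1 if Traffic >= 2 else 2 with the constant Latency = 1.
Jitter = 1 if Traffic >= 3 else -2  [with Traffic=6]  = 1
Goodput = -Jitter - 2Latency + 2Traffic  [with Jitter=1, Latency=1, Traffic=6]  = 9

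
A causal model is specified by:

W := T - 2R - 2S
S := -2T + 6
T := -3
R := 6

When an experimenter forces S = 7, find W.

The intervention breaks the incoming arrows to S: S := -2T + 6 no longer applies, and S = 7.
W = T - 2R - 2S  [with T=-3, R=6, S=7]  = -29

-29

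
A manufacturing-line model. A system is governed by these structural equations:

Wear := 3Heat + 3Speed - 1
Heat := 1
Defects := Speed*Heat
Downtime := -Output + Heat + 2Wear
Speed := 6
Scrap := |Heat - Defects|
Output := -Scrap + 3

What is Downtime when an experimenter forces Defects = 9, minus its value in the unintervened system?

3

The intervention breaks the incoming arrows to Defects: Defects := Speed*Heat no longer applies, and Defects = 9.
Wear = 3Heat + 3Speed - 1  [with Heat=1, Speed=6]  = 20
Scrap = |Heat - Defects|  [with Heat=1, Defects=9]  = 8
Output = -Scrap + 3  [with Scrap=8]  = -5
Downtime = -Output + Heat + 2Wear  [with Output=-5, Heat=1, Wear=20]  = 46
Without intervention: Wear = 3Heat + 3Speed - 1  [with Heat=1, Speed=6]  = 20; Defects = Speed*Heat  [with Speed=6, Heat=1]  = 6; Scrap = |Heat - Defects|  [with Heat=1, Defects=6]  = 5; Output = -Scrap + 3  [with Scrap=5]  = -2; Downtime = -Output + Heat + 2Wear  [with Output=-2, Heat=1, Wear=20]  = 43.
Change = 46 − 43 = 3.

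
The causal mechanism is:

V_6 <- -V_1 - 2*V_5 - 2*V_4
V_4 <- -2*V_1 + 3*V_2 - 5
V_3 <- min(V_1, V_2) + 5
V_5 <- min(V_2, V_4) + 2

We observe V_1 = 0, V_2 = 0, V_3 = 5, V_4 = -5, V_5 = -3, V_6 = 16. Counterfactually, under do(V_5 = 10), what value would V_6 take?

-10

The intervention breaks the incoming arrows to V_5: V_5 <- min(V_2, V_4) + 2 no longer applies, and V_5 = 10.
V_4 = -2*V_1 + 3*V_2 - 5  [with V_1=0, V_2=0]  = -5
V_6 = -V_1 - 2*V_5 - 2*V_4  [with V_1=0, V_5=10, V_4=-5]  = -10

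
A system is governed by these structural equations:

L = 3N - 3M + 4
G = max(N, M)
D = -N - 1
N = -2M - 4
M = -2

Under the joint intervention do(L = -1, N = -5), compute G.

-2

Setting L = -1, N = -5 by intervention discards those variables' equations.
G = max(N, M)  [with N=-5, M=-2]  = -2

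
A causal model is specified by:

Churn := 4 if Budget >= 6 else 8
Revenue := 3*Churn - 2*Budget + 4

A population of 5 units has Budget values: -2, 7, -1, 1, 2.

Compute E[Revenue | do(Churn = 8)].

Under do(Churn=8), Churn's equation is replaced by Churn=8 for every unit. Per-unit Revenue: 32, 14, 30, 26, 24. Mean = 25.2.

25.2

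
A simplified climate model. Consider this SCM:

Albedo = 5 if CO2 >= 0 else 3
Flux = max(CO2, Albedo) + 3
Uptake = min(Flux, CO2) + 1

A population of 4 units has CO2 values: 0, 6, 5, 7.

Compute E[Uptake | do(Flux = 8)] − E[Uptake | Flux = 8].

Under do(Flux=8), Flux's equation is replaced by Flux=8 for every unit. Per-unit Uptake: 1, 7, 6, 8. Mean = 5.5.
Observing Flux=8 restricts to units where Flux's equation naturally yields 8: CO2 ∈ {0, 5}. In that subpopulation Uptake = 1, 6, mean 3.5.
Difference = 5.5 − 3.5 = 2.

2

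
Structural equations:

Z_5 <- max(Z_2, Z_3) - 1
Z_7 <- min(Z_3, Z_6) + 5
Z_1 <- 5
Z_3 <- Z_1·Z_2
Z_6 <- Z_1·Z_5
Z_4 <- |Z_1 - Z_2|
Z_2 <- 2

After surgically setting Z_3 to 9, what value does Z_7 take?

The intervention breaks the incoming arrows to Z_3: Z_3 <- Z_1·Z_2 no longer applies, and Z_3 = 9.
Z_5 = max(Z_2, Z_3) - 1  [with Z_2=2, Z_3=9]  = 8
Z_6 = Z_1·Z_5  [with Z_1=5, Z_5=8]  = 40
Z_7 = min(Z_3, Z_6) + 5  [with Z_3=9, Z_6=40]  = 14

14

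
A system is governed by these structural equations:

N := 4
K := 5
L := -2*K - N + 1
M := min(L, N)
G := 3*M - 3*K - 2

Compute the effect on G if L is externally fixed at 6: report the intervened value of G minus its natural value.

do(L=6) replaces the equation L := -2*K - N + 1 with the constant L = 6.
M = min(L, N)  [with L=6, N=4]  = 4
G = 3*M - 3*K - 2  [with M=4, K=5]  = -5
Without intervention: L = -2*K - N + 1  [with K=5, N=4]  = -13; M = min(L, N)  [with L=-13, N=4]  = -13; G = 3*M - 3*K - 2  [with M=-13, K=5]  = -56.
Change = -5 − (-56) = 51.

51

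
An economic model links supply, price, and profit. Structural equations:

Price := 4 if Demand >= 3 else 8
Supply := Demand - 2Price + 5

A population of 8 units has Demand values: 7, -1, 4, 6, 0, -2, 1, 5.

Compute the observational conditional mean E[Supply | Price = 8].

-11.5

Observing Price=8 restricts to units where Price's equation naturally yields 8: Demand ∈ {-1, 0, -2, 1}. In that subpopulation Supply = -12, -11, -13, -10, mean -11.5.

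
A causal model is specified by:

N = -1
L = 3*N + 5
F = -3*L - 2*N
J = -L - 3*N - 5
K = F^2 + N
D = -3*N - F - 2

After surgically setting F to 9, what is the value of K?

do(F=9) replaces the equation F = -3*L - 2*N with the constant F = 9.
K = F^2 + N  [with F=9, N=-1]  = 80

80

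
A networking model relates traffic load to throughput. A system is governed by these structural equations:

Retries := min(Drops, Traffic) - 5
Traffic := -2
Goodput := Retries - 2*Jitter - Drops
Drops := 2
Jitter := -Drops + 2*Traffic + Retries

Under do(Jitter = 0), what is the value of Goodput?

-9

Intervening sets Jitter = 0 and removes its equation (Jitter := -Drops + 2*Traffic + Retries).
Retries = min(Drops, Traffic) - 5  [with Drops=2, Traffic=-2]  = -7
Goodput = Retries - 2*Jitter - Drops  [with Retries=-7, Jitter=0, Drops=2]  = -9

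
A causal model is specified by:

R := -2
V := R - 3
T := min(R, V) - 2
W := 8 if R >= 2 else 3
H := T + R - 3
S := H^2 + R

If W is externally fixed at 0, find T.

-7

Under do(W=0), the mechanism W := 8 if R >= 2 else 3 is discarded; W is fixed at 0.
Since T is not a descendant of the intervened variable, it is unaffected.
V = R - 3  [with R=-2]  = -5
T = min(R, V) - 2  [with R=-2, V=-5]  = -7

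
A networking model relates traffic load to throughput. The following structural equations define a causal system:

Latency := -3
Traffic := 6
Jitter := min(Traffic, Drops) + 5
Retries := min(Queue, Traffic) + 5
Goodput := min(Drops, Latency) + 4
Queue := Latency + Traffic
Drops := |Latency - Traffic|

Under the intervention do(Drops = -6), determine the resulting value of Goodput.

The intervention breaks the incoming arrows to Drops: Drops := |Latency - Traffic| no longer applies, and Drops = -6.
Goodput = min(Drops, Latency) + 4  [with Drops=-6, Latency=-3]  = -2

-2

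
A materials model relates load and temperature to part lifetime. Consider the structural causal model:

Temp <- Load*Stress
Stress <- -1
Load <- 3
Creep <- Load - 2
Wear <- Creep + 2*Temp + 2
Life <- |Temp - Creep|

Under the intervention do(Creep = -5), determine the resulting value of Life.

2

Under do(Creep=-5), the mechanism Creep <- Load - 2 is discarded; Creep is fixed at -5.
Temp = Load*Stress  [with Load=3, Stress=-1]  = -3
Life = |Temp - Creep|  [with Temp=-3, Creep=-5]  = 2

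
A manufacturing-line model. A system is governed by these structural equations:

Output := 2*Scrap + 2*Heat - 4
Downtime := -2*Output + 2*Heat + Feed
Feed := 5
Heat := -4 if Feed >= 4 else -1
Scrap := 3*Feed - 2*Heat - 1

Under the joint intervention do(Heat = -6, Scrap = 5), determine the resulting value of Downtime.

Under do(Heat = -6, Scrap = 5), each intervened variable's structural equation is replaced by its fixed value.
Output = 2*Scrap + 2*Heat - 4  [with Scrap=5, Heat=-6]  = -6
Downtime = -2*Output + 2*Heat + Feed  [with Output=-6, Heat=-6, Feed=5]  = 5

5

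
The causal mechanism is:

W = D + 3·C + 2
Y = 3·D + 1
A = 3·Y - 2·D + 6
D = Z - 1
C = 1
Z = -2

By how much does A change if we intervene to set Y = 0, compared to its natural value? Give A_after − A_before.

24

The intervention breaks the incoming arrows to Y: Y = 3·D + 1 no longer applies, and Y = 0.
D = Z - 1  [with Z=-2]  = -3
A = 3·Y - 2·D + 6  [with Y=0, D=-3]  = 12
Without intervention: D = Z - 1  [with Z=-2]  = -3; Y = 3·D + 1  [with D=-3]  = -8; A = 3·Y - 2·D + 6  [with Y=-8, D=-3]  = -12.
Change = 12 − (-12) = 24.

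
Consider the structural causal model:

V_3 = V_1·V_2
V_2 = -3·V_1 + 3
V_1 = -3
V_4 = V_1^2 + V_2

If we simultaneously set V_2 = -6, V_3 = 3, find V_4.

3

Setting V_2 = -6, V_3 = 3 by intervention discards those variables' equations.
V_4 = V_1^2 + V_2  [with V_1=-3, V_2=-6]  = 3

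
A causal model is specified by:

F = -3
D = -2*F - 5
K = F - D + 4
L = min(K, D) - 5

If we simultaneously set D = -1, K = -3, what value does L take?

-8

Setting D = -1, K = -3 by intervention discards those variables' equations.
L = min(K, D) - 5  [with K=-3, D=-1]  = -8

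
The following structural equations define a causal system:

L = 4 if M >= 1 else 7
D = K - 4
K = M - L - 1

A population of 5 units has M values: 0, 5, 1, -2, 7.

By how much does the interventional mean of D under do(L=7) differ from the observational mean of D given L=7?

Under do(L=7), L's equation is replaced by L=7 for every unit. Per-unit D: -12, -7, -11, -14, -5. Mean = -9.8.
E[D|L=7] averages over only the 2 units with L=7 (M = 0, -2): D = -12, -14, mean -13.
Difference = -9.8 − (-13) = 3.2.

3.2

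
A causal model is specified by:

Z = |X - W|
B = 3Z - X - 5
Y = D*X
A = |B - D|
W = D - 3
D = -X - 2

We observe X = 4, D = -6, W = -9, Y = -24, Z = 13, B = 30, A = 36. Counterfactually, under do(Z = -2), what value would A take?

Under do(Z=-2), the mechanism Z = |X - W| is discarded; Z is fixed at -2.
D = -X - 2  [with X=4]  = -6
B = 3Z - X - 5  [with Z=-2, X=4]  = -15
A = |B - D|  [with B=-15, D=-6]  = 9

9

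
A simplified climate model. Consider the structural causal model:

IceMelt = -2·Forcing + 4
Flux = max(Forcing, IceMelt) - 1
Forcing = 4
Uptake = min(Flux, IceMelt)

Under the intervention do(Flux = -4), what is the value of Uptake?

-4

The intervention breaks the incoming arrows to Flux: Flux = max(Forcing, IceMelt) - 1 no longer applies, and Flux = -4.
IceMelt = -2·Forcing + 4  [with Forcing=4]  = -4
Uptake = min(Flux, IceMelt)  [with Flux=-4, IceMelt=-4]  = -4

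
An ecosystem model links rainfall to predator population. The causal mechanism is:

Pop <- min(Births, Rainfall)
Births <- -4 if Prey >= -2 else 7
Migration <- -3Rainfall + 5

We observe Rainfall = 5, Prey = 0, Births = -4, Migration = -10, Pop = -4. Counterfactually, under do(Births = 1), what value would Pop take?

do(Births=1) replaces the equation Births <- -4 if Prey >= -2 else 7 with the constant Births = 1.
Pop = min(Births, Rainfall)  [with Births=1, Rainfall=5]  = 1

1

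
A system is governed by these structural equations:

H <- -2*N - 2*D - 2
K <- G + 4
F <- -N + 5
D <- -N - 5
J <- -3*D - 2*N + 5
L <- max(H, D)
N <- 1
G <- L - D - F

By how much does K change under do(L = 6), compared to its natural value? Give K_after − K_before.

-2

Intervening sets L = 6 and removes its equation (L <- max(H, D)).
D = -N - 5  [with N=1]  = -6
F = -N + 5  [with N=1]  = 4
G = L - D - F  [with L=6, D=-6, F=4]  = 8
K = G + 4  [with G=8]  = 12
Without intervention: D = -N - 5  [with N=1]  = -6; F = -N + 5  [with N=1]  = 4; H = -2*N - 2*D - 2  [with N=1, D=-6]  = 8; L = max(H, D)  [with H=8, D=-6]  = 8; G = L - D - F  [with L=8, D=-6, F=4]  = 10; K = G + 4  [with G=10]  = 14.
Change = 12 − 14 = -2.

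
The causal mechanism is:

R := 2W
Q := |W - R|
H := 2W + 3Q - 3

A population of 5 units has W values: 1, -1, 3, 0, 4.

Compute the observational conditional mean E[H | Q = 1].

Observing Q=1 restricts to units where Q's equation naturally yields 1: W ∈ {1, -1}. In that subpopulation H = 2, -2, mean 0.

0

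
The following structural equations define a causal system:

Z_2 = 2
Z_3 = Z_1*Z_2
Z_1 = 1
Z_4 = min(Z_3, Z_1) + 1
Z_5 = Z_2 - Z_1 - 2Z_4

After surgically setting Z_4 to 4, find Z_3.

2

Under do(Z_4=4), the mechanism Z_4 = min(Z_3, Z_1) + 1 is discarded; Z_4 is fixed at 4.
Since Z_3 is not a descendant of the intervened variable, it is unaffected.
Z_3 = Z_1*Z_2  [with Z_1=1, Z_2=2]  = 2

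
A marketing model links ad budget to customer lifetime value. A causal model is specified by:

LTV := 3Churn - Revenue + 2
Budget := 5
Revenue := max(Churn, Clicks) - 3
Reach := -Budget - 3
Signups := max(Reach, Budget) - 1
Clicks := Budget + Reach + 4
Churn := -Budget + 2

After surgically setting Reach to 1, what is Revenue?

Under do(Reach=1), the mechanism Reach := -Budget - 3 is discarded; Reach is fixed at 1.
Clicks = Budget + Reach + 4  [with Budget=5, Reach=1]  = 10
Churn = -Budget + 2  [with Budget=5]  = -3
Revenue = max(Churn, Clicks) - 3  [with Churn=-3, Clicks=10]  = 7

7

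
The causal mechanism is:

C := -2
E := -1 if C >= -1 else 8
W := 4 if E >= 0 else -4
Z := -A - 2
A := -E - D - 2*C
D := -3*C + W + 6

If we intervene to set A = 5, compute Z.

The intervention breaks the incoming arrows to A: A := -E - D - 2*C no longer applies, and A = 5.
Z = -A - 2  [with A=5]  = -7

-7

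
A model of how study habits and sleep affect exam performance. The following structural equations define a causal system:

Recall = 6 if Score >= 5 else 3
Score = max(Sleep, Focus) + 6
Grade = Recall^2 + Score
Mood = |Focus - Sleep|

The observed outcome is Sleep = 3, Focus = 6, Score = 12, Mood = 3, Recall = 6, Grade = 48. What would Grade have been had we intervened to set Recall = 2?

The intervention breaks the incoming arrows to Recall: Recall = 6 if Score >= 5 else 3 no longer applies, and Recall = 2.
Score = max(Sleep, Focus) + 6  [with Sleep=3, Focus=6]  = 12
Grade = Recall^2 + Score  [with Recall=2, Score=12]  = 16

16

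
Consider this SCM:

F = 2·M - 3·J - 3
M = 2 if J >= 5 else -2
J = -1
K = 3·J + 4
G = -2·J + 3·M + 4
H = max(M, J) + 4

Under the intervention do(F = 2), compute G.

0

do(F=2) replaces the equation F = 2·M - 3·J - 3 with the constant F = 2.
G is not downstream of the intervention, so its value is determined by the original equations.
M = 2 if J >= 5 else -2  [with J=-1]  = -2
G = -2·J + 3·M + 4  [with J=-1, M=-2]  = 0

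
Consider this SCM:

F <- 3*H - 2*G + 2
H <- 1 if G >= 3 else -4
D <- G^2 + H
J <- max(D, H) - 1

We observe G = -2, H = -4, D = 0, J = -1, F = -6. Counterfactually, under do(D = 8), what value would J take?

The intervention breaks the incoming arrows to D: D <- G^2 + H no longer applies, and D = 8.
H = 1 if G >= 3 else -4  [with G=-2]  = -4
J = max(D, H) - 1  [with D=8, H=-4]  = 7

7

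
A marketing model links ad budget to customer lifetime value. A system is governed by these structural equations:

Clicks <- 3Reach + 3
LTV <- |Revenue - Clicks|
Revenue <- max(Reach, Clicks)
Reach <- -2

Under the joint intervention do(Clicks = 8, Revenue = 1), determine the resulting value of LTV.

7

Setting Clicks = 8, Revenue = 1 by intervention discards those variables' equations.
LTV = |Revenue - Clicks|  [with Revenue=1, Clicks=8]  = 7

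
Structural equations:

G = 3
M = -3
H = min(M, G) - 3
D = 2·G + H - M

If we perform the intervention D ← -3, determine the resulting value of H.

Under do(D=-3), the mechanism D = 2·G + H - M is discarded; D is fixed at -3.
Since H is not a descendant of the intervened variable, it is unaffected.
H = min(M, G) - 3  [with M=-3, G=3]  = -6

-6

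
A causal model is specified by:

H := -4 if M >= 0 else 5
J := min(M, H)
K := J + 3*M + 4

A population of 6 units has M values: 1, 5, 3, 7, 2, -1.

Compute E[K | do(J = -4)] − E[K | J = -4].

-2.3

Every unit gets J=-4 under the intervention. K values become 3, 15, 9, 21, 6, -3; E[K|do(J=-4)] = 8.5.
E[K|J=-4] averages over only the 5 units with J=-4 (M = 1, 5, 3, 7, 2): K = 3, 15, 9, 21, 6, mean 10.8.
Difference = 8.5 − 10.8 = -2.3.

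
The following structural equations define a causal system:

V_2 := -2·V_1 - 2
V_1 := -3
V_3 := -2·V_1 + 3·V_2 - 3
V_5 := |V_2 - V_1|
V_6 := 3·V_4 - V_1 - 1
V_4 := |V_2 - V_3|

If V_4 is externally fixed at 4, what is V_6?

14

Under do(V_4=4), the mechanism V_4 := |V_2 - V_3| is discarded; V_4 is fixed at 4.
V_6 = 3·V_4 - V_1 - 1  [with V_4=4, V_1=-3]  = 14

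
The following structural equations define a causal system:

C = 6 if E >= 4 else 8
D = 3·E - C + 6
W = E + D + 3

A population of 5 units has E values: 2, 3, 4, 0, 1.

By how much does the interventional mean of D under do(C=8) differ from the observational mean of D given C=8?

1.5

do(C=8) breaks C's dependence on E. With C=8 fixed, D across the units is 4, 7, 10, -2, 1, mean 4.
Observing C=8 restricts to units where C's equation naturally yields 8: E ∈ {2, 3, 0, 1}. In that subpopulation D = 4, 7, -2, 1, mean 2.5.
Difference = 4 − 2.5 = 1.5.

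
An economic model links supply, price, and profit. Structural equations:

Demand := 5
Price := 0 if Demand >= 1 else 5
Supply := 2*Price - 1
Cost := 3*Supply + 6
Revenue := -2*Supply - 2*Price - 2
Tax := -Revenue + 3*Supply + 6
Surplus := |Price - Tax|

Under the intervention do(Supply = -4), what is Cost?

The intervention breaks the incoming arrows to Supply: Supply := 2*Price - 1 no longer applies, and Supply = -4.
Cost = 3*Supply + 6  [with Supply=-4]  = -6

-6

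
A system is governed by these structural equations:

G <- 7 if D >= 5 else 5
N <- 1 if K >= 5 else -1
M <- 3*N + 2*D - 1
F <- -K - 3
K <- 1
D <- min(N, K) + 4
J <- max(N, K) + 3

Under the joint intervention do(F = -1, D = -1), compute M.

-6

The joint intervention fixes F = -1, D = -1, removing each variable's own equation.
N = 1 if K >= 5 else -1  [with K=1]  = -1
M = 3*N + 2*D - 1  [with N=-1, D=-1]  = -6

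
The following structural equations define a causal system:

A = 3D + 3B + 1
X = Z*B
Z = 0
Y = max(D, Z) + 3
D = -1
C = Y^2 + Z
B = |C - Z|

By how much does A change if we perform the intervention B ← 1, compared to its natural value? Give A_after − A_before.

The intervention breaks the incoming arrows to B: B = |C - Z| no longer applies, and B = 1.
A = 3D + 3B + 1  [with D=-1, B=1]  = 1
Without intervention: Y = max(D, Z) + 3  [with D=-1, Z=0]  = 3; C = Y^2 + Z  [with Y=3, Z=0]  = 9; B = |C - Z|  [with C=9, Z=0]  = 9; A = 3D + 3B + 1  [with D=-1, B=9]  = 25.
Change = 1 − 25 = -24.

-24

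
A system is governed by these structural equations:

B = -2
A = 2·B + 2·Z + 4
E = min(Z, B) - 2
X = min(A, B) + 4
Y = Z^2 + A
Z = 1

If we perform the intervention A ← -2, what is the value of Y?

Under do(A=-2), the mechanism A = 2·B + 2·Z + 4 is discarded; A is fixed at -2.
Y = Z^2 + A  [with Z=1, A=-2]  = -1

-1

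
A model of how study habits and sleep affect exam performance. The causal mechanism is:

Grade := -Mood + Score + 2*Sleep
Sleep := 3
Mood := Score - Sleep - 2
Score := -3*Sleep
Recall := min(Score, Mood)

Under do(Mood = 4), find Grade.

-7

do(Mood=4) replaces the equation Mood := Score - Sleep - 2 with the constant Mood = 4.
Score = -3*Sleep  [with Sleep=3]  = -9
Grade = -Mood + Score + 2*Sleep  [with Mood=4, Score=-9, Sleep=3]  = -7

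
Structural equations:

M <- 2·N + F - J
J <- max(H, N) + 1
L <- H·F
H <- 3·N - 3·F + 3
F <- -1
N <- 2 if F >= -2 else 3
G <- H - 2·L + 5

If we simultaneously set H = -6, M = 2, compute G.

Under do(H = -6, M = 2), each intervened variable's structural equation is replaced by its fixed value.
L = H·F  [with H=-6, F=-1]  = 6
G = H - 2·L + 5  [with H=-6, L=6]  = -13

-13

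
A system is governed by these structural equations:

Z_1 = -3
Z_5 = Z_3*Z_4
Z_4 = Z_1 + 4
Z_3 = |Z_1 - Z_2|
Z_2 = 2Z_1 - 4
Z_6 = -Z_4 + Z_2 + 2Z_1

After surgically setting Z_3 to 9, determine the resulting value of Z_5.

9

do(Z_3=9) replaces the equation Z_3 = |Z_1 - Z_2| with the constant Z_3 = 9.
Z_4 = Z_1 + 4  [with Z_1=-3]  = 1
Z_5 = Z_3*Z_4  [with Z_3=9, Z_4=1]  = 9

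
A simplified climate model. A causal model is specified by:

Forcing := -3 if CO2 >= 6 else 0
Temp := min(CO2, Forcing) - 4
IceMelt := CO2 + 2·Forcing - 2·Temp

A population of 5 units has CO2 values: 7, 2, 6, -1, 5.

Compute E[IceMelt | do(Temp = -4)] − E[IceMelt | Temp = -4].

-2.1

do(Temp=-4) breaks Temp's dependence on CO2. With Temp=-4 fixed, IceMelt across the units is 9, 10, 8, 7, 13, mean 9.4.
E[IceMelt|Temp=-4] averages over only the 2 units with Temp=-4 (CO2 = 2, 5): IceMelt = 10, 13, mean 11.5.
Difference = 9.4 − 11.5 = -2.1.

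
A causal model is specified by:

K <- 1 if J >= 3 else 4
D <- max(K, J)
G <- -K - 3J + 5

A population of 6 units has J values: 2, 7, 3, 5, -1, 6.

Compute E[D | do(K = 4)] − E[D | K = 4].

1

Every unit gets K=4 under the intervention. D values become 4, 7, 4, 5, 4, 6; E[D|do(K=4)] = 5.
Observing K=4 restricts to units where K's equation naturally yields 4: J ∈ {2, -1}. In that subpopulation D = 4, 4, mean 4.
Difference = 5 − 4 = 1.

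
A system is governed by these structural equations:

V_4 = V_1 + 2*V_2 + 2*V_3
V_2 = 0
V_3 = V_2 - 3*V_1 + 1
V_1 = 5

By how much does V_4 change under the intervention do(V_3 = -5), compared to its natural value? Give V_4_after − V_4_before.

The intervention breaks the incoming arrows to V_3: V_3 = V_2 - 3*V_1 + 1 no longer applies, and V_3 = -5.
V_4 = V_1 + 2*V_2 + 2*V_3  [with V_1=5, V_2=0, V_3=-5]  = -5
Without intervention: V_3 = V_2 - 3*V_1 + 1  [with V_2=0, V_1=5]  = -14; V_4 = V_1 + 2*V_2 + 2*V_3  [with V_1=5, V_2=0, V_3=-14]  = -23.
Change = -5 − (-23) = 18.

18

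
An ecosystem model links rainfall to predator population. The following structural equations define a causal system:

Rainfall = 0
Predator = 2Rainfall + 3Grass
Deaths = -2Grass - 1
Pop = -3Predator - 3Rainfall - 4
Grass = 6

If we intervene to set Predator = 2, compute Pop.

do(Predator=2) replaces the equation Predator = 2Rainfall + 3Grass with the constant Predator = 2.
Pop = -3Predator - 3Rainfall - 4  [with Predator=2, Rainfall=0]  = -10

-10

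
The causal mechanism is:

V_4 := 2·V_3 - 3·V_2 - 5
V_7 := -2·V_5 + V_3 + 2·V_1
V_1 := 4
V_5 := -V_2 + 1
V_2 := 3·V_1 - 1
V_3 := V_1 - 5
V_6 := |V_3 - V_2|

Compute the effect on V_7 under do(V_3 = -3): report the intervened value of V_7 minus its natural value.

-2

The intervention breaks the incoming arrows to V_3: V_3 := V_1 - 5 no longer applies, and V_3 = -3.
V_2 = 3·V_1 - 1  [with V_1=4]  = 11
V_5 = -V_2 + 1  [with V_2=11]  = -10
V_7 = -2·V_5 + V_3 + 2·V_1  [with V_5=-10, V_3=-3, V_1=4]  = 25
Without intervention: V_2 = 3·V_1 - 1  [with V_1=4]  = 11; V_3 = V_1 - 5  [with V_1=4]  = -1; V_5 = -V_2 + 1  [with V_2=11]  = -10; V_7 = -2·V_5 + V_3 + 2·V_1  [with V_5=-10, V_3=-1, V_1=4]  = 27.
Change = 25 − 27 = -2.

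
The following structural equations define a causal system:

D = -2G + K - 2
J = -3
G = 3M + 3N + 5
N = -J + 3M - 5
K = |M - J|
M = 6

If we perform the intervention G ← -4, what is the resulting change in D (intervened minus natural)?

150

Under do(G=-4), the mechanism G = 3M + 3N + 5 is discarded; G is fixed at -4.
K = |M - J|  [with M=6, J=-3]  = 9
D = -2G + K - 2  [with G=-4, K=9]  = 15
Without intervention: N = -J + 3M - 5  [with J=-3, M=6]  = 16; G = 3M + 3N + 5  [with M=6, N=16]  = 71; K = |M - J|  [with M=6, J=-3]  = 9; D = -2G + K - 2  [with G=71, K=9]  = -135.
Change = 15 − (-135) = 150.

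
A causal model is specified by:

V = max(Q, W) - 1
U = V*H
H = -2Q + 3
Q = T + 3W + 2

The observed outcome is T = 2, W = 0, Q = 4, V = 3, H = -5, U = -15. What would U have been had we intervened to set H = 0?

The intervention breaks the incoming arrows to H: H = -2Q + 3 no longer applies, and H = 0.
Q = T + 3W + 2  [with T=2, W=0]  = 4
V = max(Q, W) - 1  [with Q=4, W=0]  = 3
U = V*H  [with V=3, H=0]  = 0

0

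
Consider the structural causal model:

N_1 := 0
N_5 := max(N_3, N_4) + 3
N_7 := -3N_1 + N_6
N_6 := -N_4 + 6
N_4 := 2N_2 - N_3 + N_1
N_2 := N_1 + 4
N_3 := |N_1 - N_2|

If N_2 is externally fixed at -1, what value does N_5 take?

4

do(N_2=-1) replaces the equation N_2 := N_1 + 4 with the constant N_2 = -1.
N_3 = |N_1 - N_2|  [with N_1=0, N_2=-1]  = 1
N_4 = 2N_2 - N_3 + N_1  [with N_2=-1, N_3=1, N_1=0]  = -3
N_5 = max(N_3, N_4) + 3  [with N_3=1, N_4=-3]  = 4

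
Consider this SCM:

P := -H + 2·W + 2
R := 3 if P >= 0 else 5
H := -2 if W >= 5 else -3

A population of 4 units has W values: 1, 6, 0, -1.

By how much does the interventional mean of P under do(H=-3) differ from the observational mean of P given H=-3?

3

do(H=-3) breaks H's dependence on W. With H=-3 fixed, P across the units is 7, 17, 5, 3, mean 8.
Conditioning on H=-3 selects the 3 unit(s) with W ∈ {1, 0, -1}. Their P values: 7, 5, 3. Mean = 5.
Difference = 8 − 5 = 3.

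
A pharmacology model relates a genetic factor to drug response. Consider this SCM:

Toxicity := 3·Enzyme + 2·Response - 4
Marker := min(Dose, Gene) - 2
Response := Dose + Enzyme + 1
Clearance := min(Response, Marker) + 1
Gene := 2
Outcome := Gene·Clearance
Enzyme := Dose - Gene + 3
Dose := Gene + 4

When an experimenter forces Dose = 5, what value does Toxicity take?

Under do(Dose=5), the mechanism Dose := Gene + 4 is discarded; Dose is fixed at 5.
Enzyme = Dose - Gene + 3  [with Dose=5, Gene=2]  = 6
Response = Dose + Enzyme + 1  [with Dose=5, Enzyme=6]  = 12
Toxicity = 3·Enzyme + 2·Response - 4  [with Enzyme=6, Response=12]  = 38

38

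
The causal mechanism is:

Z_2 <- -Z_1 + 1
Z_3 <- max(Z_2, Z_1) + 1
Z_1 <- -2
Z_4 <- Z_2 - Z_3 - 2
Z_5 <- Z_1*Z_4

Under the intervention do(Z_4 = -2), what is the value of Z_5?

Intervening sets Z_4 = -2 and removes its equation (Z_4 <- Z_2 - Z_3 - 2).
Z_5 = Z_1*Z_4  [with Z_1=-2, Z_4=-2]  = 4

4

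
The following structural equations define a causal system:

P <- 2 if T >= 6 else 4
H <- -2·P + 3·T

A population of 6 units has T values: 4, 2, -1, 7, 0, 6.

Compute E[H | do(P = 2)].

5

do(P=2) breaks P's dependence on T. With P=2 fixed, H across the units is 8, 2, -7, 17, -4, 14, mean 5.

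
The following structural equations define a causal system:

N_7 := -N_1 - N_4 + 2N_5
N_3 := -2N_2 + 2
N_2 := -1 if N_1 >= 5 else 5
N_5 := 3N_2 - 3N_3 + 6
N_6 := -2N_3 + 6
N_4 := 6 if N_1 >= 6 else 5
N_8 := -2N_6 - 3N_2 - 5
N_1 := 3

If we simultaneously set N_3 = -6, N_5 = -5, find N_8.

The joint intervention fixes N_3 = -6, N_5 = -5, removing each variable's own equation.
N_2 = -1 if N_1 >= 5 else 5  [with N_1=3]  = 5
N_6 = -2N_3 + 6  [with N_3=-6]  = 18
N_8 = -2N_6 - 3N_2 - 5  [with N_6=18, N_2=5]  = -56

-56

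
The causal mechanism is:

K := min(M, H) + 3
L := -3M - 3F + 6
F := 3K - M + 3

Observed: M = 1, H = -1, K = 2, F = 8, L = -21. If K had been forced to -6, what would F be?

The intervention breaks the incoming arrows to K: K := min(M, H) + 3 no longer applies, and K = -6.
F = 3K - M + 3  [with K=-6, M=1]  = -16

-16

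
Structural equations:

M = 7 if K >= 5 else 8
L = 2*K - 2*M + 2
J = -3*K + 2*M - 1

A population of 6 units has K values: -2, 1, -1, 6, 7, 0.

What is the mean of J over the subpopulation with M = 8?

Conditioning on M=8 selects the 4 unit(s) with K ∈ {-2, 1, -1, 0}. Their J values: 21, 12, 18, 15. Mean = 16.5.

16.5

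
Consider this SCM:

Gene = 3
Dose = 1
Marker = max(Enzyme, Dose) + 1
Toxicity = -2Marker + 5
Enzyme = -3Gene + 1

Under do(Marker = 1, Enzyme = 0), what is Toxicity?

The joint intervention fixes Marker = 1, Enzyme = 0, removing each variable's own equation.
Toxicity = -2Marker + 5  [with Marker=1]  = 3

3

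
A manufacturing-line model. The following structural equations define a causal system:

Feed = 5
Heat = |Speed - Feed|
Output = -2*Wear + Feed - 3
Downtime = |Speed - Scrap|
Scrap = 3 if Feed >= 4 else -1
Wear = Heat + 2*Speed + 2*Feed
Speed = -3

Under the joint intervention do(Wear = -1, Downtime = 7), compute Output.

The joint intervention fixes Wear = -1, Downtime = 7, removing each variable's own equation.
Output = -2*Wear + Feed - 3  [with Wear=-1, Feed=5]  = 4

4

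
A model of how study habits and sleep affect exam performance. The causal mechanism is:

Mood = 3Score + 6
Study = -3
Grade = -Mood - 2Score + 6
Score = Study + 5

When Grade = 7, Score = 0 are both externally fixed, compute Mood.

6

Setting Grade = 7, Score = 0 by intervention discards those variables' equations.
Mood = 3Score + 6  [with Score=0]  = 6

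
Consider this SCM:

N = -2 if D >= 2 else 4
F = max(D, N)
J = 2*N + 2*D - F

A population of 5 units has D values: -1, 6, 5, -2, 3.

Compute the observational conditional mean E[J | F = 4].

Conditioning on F=4 selects the 2 unit(s) with D ∈ {-1, -2}. Their J values: 2, 0. Mean = 1.

1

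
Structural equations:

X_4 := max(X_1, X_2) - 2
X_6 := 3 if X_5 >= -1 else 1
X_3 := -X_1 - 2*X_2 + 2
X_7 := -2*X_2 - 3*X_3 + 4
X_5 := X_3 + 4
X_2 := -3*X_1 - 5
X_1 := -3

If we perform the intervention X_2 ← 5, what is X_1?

Under do(X_2=5), the mechanism X_2 := -3*X_1 - 5 is discarded; X_2 is fixed at 5.
X_1 is not downstream of the intervention, so its value is determined by the original equations.

-3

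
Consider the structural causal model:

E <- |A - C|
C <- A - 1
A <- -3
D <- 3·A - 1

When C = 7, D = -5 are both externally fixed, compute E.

10

The joint intervention fixes C = 7, D = -5, removing each variable's own equation.
E = |A - C|  [with A=-3, C=7]  = 10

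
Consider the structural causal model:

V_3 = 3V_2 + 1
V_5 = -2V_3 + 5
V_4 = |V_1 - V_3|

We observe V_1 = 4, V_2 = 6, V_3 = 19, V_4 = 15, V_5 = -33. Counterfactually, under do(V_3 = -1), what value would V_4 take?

The intervention breaks the incoming arrows to V_3: V_3 = 3V_2 + 1 no longer applies, and V_3 = -1.
V_4 = |V_1 - V_3|  [with V_1=4, V_3=-1]  = 5

5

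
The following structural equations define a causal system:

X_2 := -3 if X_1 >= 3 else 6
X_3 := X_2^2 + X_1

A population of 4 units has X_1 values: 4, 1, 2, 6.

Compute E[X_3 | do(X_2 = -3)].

12.25

The intervention sets X_2=-3 in all 4 units regardless of X_1. Recomputing X_3 per unit gives 13, 10, 11, 15; average 12.25.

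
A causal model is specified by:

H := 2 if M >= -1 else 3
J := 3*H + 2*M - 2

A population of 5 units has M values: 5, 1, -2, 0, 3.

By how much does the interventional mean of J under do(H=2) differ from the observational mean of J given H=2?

-1.7

The intervention sets H=2 in all 5 units regardless of M. Recomputing J per unit gives 14, 6, 0, 4, 10; average 6.8.
E[J|H=2] averages over only the 4 units with H=2 (M = 5, 1, 0, 3): J = 14, 6, 4, 10, mean 8.5.
Difference = 6.8 − 8.5 = -1.7.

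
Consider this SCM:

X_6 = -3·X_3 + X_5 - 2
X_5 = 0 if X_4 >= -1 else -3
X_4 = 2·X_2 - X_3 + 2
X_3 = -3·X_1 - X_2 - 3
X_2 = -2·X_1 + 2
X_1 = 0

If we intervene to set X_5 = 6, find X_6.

The intervention breaks the incoming arrows to X_5: X_5 = 0 if X_4 >= -1 else -3 no longer applies, and X_5 = 6.
X_2 = -2·X_1 + 2  [with X_1=0]  = 2
X_3 = -3·X_1 - X_2 - 3  [with X_1=0, X_2=2]  = -5
X_6 = -3·X_3 + X_5 - 2  [with X_3=-5, X_5=6]  = 19

19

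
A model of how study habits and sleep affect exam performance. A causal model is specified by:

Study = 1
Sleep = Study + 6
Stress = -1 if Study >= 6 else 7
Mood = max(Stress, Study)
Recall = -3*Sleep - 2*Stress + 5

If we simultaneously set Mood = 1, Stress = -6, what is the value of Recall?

The joint intervention fixes Mood = 1, Stress = -6, removing each variable's own equation.
Sleep = Study + 6  [with Study=1]  = 7
Recall = -3*Sleep - 2*Stress + 5  [with Sleep=7, Stress=-6]  = -4

-4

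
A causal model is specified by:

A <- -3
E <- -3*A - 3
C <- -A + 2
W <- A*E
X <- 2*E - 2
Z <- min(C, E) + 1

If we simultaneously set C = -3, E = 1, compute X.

Setting C = -3, E = 1 by intervention discards those variables' equations.
X = 2*E - 2  [with E=1]  = 0

0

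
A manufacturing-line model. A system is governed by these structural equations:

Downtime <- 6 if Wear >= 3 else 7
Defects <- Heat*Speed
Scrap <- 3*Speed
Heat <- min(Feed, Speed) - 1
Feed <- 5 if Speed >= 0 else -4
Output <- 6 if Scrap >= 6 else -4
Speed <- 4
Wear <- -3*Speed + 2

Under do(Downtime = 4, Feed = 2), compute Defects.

4

Under do(Downtime = 4, Feed = 2), each intervened variable's structural equation is replaced by its fixed value.
Heat = min(Feed, Speed) - 1  [with Feed=2, Speed=4]  = 1
Defects = Heat*Speed  [with Heat=1, Speed=4]  = 4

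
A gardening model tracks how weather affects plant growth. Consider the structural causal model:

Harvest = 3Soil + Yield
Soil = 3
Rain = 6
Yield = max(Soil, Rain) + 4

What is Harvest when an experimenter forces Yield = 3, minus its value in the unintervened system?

-7

The intervention breaks the incoming arrows to Yield: Yield = max(Soil, Rain) + 4 no longer applies, and Yield = 3.
Harvest = 3Soil + Yield  [with Soil=3, Yield=3]  = 12
Without intervention: Yield = max(Soil, Rain) + 4  [with Soil=3, Rain=6]  = 10; Harvest = 3Soil + Yield  [with Soil=3, Yield=10]  = 19.
Change = 12 − 19 = -7.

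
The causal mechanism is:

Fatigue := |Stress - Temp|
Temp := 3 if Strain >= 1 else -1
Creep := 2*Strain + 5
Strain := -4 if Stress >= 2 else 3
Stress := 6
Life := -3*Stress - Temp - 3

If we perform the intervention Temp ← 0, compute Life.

-21

The intervention breaks the incoming arrows to Temp: Temp := 3 if Strain >= 1 else -1 no longer applies, and Temp = 0.
Life = -3*Stress - Temp - 3  [with Stress=6, Temp=0]  = -21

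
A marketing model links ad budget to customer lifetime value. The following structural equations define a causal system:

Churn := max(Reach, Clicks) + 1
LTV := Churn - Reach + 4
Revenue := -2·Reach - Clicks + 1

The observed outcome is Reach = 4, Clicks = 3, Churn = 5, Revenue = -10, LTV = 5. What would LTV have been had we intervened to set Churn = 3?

3

do(Churn=3) replaces the equation Churn := max(Reach, Clicks) + 1 with the constant Churn = 3.
LTV = Churn - Reach + 4  [with Churn=3, Reach=4]  = 3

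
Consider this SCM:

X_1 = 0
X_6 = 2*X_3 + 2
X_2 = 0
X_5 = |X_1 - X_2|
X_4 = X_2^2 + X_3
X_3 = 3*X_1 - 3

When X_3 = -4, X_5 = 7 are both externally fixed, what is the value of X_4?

-4

The joint intervention fixes X_3 = -4, X_5 = 7, removing each variable's own equation.
X_4 = X_2^2 + X_3  [with X_2=0, X_3=-4]  = -4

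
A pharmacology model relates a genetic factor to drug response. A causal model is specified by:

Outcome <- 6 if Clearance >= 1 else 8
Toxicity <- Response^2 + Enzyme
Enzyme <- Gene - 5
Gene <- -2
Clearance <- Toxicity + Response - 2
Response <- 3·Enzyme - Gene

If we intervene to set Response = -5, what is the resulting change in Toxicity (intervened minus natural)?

The intervention breaks the incoming arrows to Response: Response <- 3·Enzyme - Gene no longer applies, and Response = -5.
Enzyme = Gene - 5  [with Gene=-2]  = -7
Toxicity = Response^2 + Enzyme  [with Response=-5, Enzyme=-7]  = 18
Without intervention: Enzyme = Gene - 5  [with Gene=-2]  = -7; Response = 3·Enzyme - Gene  [with Enzyme=-7, Gene=-2]  = -19; Toxicity = Response^2 + Enzyme  [with Response=-19, Enzyme=-7]  = 354.
Change = 18 − 354 = -336.

-336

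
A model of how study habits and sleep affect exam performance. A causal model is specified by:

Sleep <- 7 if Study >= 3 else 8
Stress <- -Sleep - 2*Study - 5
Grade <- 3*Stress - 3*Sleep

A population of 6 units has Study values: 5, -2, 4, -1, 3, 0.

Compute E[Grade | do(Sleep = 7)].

Every unit gets Sleep=7 under the intervention. Grade values become -87, -45, -81, -51, -75, -57; E[Grade|do(Sleep=7)] = -66.

-66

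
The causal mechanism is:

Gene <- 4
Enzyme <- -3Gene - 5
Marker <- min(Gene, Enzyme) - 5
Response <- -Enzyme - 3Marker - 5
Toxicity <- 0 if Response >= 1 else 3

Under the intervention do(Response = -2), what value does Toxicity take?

Intervening sets Response = -2 and removes its equation (Response <- -Enzyme - 3Marker - 5).
Toxicity = 0 if Response >= 1 else 3  [with Response=-2]  = 3

3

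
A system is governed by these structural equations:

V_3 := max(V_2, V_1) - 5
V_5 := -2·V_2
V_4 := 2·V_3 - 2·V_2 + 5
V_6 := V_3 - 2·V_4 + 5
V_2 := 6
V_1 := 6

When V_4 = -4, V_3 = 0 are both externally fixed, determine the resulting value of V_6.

The joint intervention fixes V_4 = -4, V_3 = 0, removing each variable's own equation.
V_6 = V_3 - 2·V_4 + 5  [with V_3=0, V_4=-4]  = 13

13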